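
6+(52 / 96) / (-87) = 12515 / 2088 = 5.99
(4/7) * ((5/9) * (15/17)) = 0.28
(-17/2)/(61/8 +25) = -68/261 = -0.26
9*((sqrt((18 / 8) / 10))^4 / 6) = 243 / 3200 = 0.08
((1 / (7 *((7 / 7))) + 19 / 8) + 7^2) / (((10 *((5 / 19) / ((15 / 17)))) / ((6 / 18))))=10963 / 1904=5.76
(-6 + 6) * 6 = 0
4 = 4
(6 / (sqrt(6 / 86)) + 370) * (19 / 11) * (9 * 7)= 2394 * sqrt(129) / 11 + 442890 / 11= 42734.60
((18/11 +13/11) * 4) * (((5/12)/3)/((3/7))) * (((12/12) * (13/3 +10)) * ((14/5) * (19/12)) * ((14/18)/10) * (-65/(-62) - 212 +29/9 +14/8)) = -64417540663/17321040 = -3719.03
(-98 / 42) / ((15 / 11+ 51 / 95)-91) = 7315 / 279327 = 0.03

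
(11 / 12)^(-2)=144 / 121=1.19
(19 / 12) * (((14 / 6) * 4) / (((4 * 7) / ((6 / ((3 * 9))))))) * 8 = 0.94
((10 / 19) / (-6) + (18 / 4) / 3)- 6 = -523 / 114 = -4.59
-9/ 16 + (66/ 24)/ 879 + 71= 70.44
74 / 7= 10.57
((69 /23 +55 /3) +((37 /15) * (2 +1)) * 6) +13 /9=3023 /45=67.18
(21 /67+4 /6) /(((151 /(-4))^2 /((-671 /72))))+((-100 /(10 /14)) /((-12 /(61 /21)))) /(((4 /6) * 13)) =4186572191 /1072422234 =3.90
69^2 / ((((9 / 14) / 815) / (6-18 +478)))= 2812724740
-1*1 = -1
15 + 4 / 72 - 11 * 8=-1313 / 18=-72.94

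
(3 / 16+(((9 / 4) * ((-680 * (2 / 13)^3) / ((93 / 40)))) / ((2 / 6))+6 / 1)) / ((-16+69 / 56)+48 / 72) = 0.07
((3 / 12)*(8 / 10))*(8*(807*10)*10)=129120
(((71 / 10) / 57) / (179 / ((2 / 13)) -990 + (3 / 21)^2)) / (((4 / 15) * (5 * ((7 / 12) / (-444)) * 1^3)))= -662004 / 1615475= -0.41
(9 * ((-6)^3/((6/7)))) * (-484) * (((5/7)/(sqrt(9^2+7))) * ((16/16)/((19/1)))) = 17820 * sqrt(22)/19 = 4399.12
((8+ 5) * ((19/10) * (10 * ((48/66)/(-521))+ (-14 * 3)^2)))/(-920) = -624255697/13181300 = -47.36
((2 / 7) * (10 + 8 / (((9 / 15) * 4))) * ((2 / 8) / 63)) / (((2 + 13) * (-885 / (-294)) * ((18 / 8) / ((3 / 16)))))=2 / 71685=0.00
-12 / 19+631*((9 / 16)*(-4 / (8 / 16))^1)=-107925 / 38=-2840.13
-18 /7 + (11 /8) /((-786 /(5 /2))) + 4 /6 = -168065 /88032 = -1.91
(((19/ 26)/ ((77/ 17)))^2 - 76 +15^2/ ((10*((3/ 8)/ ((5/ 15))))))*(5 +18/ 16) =-224343895/ 654368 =-342.84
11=11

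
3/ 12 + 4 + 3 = 29/ 4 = 7.25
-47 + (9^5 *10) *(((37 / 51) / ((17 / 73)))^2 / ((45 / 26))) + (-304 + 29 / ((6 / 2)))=829576657820 / 250563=3310850.60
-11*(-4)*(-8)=-352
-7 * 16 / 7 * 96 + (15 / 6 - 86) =-3239 / 2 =-1619.50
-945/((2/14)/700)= -4630500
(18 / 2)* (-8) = -72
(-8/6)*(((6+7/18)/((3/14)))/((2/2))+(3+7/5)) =-18476/405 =-45.62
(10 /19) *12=120 /19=6.32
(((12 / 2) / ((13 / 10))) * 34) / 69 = 680 / 299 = 2.27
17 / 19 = 0.89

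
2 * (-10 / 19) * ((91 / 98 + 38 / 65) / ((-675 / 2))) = 204 / 43225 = 0.00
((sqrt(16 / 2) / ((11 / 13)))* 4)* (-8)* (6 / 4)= -1248* sqrt(2) / 11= -160.45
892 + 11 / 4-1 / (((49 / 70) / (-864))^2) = -298423029 / 196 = -1522566.47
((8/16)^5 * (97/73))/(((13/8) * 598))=97/2270008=0.00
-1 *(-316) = 316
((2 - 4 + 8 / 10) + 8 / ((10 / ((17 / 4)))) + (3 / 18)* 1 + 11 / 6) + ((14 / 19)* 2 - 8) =-221 / 95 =-2.33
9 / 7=1.29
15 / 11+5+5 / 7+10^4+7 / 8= 6164899 / 616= 10007.95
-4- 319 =-323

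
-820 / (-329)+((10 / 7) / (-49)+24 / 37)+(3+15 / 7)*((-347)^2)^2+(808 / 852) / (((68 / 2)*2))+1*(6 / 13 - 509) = 4187144335936403686027 / 56155923642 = 74562825511.16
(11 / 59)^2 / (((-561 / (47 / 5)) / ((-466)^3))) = 52317657832 / 887655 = 58939.18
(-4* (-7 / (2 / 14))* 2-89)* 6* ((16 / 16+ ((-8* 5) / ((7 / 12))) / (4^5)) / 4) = 189981 / 448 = 424.06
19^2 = 361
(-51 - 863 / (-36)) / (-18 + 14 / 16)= 1946 / 1233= 1.58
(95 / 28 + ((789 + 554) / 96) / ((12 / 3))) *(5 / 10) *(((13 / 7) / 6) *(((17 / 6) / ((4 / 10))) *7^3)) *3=143259935 / 18432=7772.35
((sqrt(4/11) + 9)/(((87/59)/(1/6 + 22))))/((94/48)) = 62776 * sqrt(11)/44979 + 94164/1363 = 73.71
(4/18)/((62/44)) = 44/279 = 0.16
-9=-9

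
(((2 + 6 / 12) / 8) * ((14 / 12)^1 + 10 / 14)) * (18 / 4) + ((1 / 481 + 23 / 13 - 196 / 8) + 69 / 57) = -77271501 / 4094272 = -18.87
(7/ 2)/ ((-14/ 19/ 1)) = -19/ 4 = -4.75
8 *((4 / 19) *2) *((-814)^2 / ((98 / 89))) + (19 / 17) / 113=2026931.70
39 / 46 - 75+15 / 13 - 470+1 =-324115 / 598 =-542.00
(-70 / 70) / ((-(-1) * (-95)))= 1 / 95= 0.01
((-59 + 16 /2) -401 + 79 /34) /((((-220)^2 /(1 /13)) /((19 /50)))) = -290491 /1069640000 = -0.00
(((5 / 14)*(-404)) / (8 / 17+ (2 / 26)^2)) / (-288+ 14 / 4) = 5803460 / 5452727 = 1.06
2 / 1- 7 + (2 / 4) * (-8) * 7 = -33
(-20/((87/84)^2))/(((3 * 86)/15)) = -39200/36163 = -1.08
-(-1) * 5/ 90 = 0.06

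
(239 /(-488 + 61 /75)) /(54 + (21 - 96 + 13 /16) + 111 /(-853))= 48928080 /2026416401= 0.02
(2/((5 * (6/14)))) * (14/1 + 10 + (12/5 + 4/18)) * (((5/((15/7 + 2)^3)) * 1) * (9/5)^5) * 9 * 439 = 49708972530252/381078125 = 130443.00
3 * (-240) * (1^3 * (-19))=13680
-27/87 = -9/29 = -0.31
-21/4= -5.25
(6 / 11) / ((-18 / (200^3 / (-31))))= 8000000 / 1023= 7820.14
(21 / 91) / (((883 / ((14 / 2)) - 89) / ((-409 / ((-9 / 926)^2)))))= -613738447 / 22815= -26900.66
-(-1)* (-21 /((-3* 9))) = 7 /9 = 0.78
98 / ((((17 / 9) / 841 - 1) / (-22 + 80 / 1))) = -10755549 / 1888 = -5696.80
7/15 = 0.47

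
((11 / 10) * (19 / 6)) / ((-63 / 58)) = -6061 / 1890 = -3.21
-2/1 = -2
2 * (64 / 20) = 32 / 5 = 6.40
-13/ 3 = -4.33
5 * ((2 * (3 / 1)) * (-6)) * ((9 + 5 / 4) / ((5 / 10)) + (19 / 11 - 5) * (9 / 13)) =-469350 / 143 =-3282.17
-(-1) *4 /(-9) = -4 /9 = -0.44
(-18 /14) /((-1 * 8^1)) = 0.16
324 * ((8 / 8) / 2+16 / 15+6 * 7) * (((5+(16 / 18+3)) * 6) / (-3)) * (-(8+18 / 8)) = 2572176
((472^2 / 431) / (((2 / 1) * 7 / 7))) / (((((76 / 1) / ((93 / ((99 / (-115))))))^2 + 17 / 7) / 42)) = 416217561412800 / 112097614663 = 3712.99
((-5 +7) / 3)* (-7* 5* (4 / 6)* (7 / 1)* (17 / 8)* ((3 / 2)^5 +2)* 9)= -1278655 / 64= -19978.98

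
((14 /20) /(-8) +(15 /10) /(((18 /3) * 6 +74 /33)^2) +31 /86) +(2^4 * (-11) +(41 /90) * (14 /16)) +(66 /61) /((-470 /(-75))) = -3095132686800493 /17670847046760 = -175.15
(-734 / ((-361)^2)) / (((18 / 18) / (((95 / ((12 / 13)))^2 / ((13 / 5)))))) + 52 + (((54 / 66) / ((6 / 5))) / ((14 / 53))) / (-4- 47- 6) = 58060463 / 2001384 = 29.01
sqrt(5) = 2.24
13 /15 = 0.87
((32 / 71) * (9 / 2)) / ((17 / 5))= 720 / 1207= 0.60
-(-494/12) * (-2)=-247/3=-82.33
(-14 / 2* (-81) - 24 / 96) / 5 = 2267 / 20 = 113.35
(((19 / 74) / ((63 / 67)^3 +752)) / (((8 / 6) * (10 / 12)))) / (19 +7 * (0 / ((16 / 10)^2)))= 0.00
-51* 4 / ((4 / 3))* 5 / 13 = -765 / 13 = -58.85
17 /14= 1.21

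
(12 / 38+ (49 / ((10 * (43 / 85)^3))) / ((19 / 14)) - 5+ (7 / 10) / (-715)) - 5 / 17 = 4206489265523 / 183617441150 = 22.91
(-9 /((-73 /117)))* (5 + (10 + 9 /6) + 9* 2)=72657 /146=497.65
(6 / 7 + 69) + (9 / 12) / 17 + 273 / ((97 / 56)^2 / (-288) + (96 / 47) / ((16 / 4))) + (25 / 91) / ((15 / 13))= 18675204487855 / 30321879252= 615.90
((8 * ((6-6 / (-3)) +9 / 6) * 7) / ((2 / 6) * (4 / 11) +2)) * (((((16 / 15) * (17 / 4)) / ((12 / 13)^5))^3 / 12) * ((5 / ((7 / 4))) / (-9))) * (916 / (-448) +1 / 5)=54292977095582266581874477 / 14332141085046865920000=3788.20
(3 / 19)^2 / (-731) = -0.00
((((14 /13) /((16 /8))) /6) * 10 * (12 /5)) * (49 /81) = 1372 /1053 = 1.30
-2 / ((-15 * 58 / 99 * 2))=33 / 290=0.11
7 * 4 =28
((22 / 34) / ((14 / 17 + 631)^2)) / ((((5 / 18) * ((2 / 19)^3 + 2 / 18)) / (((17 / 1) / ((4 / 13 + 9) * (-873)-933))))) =-402814269 / 4130053313622815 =-0.00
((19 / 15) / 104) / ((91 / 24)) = 19 / 5915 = 0.00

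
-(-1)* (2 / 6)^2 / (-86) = -1 / 774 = -0.00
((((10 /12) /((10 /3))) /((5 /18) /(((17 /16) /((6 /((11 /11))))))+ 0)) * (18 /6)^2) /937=459 /299840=0.00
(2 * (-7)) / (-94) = 7 / 47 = 0.15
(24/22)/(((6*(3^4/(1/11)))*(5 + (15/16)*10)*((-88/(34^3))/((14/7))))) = -157216/12398265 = -0.01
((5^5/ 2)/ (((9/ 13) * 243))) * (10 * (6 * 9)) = 406250/ 81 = 5015.43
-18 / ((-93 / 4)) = 24 / 31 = 0.77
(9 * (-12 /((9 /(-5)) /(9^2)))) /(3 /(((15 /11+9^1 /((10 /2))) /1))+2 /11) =3100680 /721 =4300.53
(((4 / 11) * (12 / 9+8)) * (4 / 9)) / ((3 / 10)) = 4480 / 891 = 5.03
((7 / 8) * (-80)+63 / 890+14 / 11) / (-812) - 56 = -63499819 / 1135640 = -55.92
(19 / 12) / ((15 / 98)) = 931 / 90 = 10.34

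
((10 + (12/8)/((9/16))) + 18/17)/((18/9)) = 350/51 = 6.86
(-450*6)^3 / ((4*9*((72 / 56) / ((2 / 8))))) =-106312500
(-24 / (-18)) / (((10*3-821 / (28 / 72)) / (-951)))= 2219 / 3642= 0.61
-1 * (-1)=1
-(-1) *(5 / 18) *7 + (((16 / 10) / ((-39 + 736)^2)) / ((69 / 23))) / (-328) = 3485679569 / 1792635210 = 1.94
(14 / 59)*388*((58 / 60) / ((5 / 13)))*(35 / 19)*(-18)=-43005144 / 5605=-7672.64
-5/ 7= -0.71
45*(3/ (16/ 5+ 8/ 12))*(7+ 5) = 12150/ 29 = 418.97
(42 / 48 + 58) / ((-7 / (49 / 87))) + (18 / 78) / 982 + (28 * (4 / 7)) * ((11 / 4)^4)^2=39675737925939 / 758198272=52328.97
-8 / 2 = -4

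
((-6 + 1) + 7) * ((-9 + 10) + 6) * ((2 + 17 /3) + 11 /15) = 588 /5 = 117.60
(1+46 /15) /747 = 0.01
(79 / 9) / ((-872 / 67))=-5293 / 7848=-0.67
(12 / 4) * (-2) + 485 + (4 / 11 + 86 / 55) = 26451 / 55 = 480.93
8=8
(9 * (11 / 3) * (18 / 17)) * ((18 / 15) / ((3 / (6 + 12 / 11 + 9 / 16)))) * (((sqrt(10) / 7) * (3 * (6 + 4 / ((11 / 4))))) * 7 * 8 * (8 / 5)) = 96828.86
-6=-6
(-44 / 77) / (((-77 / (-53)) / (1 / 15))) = -0.03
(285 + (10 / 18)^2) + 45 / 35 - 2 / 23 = 3736343 / 13041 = 286.51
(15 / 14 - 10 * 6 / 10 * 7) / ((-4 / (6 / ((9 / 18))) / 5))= 8595 / 14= 613.93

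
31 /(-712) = -0.04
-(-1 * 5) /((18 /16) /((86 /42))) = 1720 /189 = 9.10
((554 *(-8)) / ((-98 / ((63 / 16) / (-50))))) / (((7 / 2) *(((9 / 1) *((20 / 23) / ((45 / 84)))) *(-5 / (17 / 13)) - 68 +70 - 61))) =0.01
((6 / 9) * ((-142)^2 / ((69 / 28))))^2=29756972.29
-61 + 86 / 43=-59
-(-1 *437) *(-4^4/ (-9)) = 12430.22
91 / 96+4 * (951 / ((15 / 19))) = 2313287 / 480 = 4819.35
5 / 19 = 0.26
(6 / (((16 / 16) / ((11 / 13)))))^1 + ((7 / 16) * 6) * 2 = 537 / 52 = 10.33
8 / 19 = 0.42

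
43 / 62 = 0.69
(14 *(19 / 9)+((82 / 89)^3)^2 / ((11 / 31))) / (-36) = -0.87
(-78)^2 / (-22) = -3042 / 11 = -276.55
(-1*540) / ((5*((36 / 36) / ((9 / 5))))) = -972 / 5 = -194.40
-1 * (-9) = 9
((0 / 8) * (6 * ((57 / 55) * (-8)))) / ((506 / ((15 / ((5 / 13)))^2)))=0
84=84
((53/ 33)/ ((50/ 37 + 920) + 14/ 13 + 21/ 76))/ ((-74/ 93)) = -811642/ 371034279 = -0.00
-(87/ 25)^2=-7569/ 625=-12.11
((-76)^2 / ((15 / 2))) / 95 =608 / 75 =8.11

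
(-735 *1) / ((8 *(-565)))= 147 / 904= 0.16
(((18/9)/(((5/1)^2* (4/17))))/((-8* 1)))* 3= -51/400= -0.13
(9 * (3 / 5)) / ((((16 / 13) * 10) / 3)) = 1053 / 800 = 1.32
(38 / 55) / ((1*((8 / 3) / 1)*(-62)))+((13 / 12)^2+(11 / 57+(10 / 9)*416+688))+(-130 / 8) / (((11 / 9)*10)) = 596200219 / 518320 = 1150.26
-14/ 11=-1.27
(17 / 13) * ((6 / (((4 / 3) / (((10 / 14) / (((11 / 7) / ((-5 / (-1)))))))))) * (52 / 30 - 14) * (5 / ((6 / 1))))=-19550 / 143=-136.71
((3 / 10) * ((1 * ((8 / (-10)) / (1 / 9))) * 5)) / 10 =-27 / 25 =-1.08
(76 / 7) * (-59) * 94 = -421496 / 7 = -60213.71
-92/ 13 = -7.08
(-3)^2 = 9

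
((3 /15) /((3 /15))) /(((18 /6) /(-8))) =-8 /3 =-2.67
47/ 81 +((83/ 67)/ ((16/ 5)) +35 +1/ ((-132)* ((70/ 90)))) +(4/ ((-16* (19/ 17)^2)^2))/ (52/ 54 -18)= 57648333722292067/ 1603255565640960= 35.96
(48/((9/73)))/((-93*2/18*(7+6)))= -1168/403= -2.90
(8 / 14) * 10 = 40 / 7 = 5.71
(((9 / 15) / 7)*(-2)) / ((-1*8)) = 3 / 140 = 0.02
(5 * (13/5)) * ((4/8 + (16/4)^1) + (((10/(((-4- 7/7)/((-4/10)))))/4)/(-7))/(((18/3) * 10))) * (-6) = -122837/350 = -350.96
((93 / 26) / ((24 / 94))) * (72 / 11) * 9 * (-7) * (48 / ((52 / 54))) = -535325112 / 1859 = -287964.02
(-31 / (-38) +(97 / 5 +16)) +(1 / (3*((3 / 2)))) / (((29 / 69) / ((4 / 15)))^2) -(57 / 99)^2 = 31299198839 / 870056550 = 35.97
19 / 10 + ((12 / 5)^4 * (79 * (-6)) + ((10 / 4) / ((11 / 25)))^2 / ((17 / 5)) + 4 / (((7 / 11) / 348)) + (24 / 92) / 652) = -1825579615476181 / 134954627500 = -13527.36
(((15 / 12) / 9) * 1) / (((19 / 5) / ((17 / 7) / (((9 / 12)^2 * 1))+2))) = 4975 / 21546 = 0.23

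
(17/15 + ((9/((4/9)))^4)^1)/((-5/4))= -645705167/4800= -134521.91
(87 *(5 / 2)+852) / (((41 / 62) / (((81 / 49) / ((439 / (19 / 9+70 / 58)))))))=516812346 / 25576579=20.21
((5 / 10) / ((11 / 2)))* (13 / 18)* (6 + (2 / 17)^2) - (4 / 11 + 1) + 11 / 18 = -20467 / 57222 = -0.36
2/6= 1/3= 0.33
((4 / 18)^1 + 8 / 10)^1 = 1.02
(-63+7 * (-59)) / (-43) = 476 / 43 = 11.07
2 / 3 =0.67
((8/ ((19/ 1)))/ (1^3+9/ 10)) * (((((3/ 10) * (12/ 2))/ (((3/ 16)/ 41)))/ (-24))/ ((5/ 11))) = -14432/ 1805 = -8.00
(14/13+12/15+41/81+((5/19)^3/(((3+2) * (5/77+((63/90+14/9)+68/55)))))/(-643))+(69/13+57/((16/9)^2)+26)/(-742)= 35980344118347948361/15531567437198891520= 2.32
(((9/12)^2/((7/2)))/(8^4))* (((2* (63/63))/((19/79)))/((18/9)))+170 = 740885191/4358144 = 170.00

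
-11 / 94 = -0.12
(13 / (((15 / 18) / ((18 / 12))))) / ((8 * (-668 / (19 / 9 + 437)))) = -3211 / 1670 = -1.92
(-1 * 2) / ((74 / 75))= -75 / 37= -2.03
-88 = -88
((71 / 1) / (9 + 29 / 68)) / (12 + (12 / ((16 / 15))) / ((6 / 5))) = 38624 / 109611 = 0.35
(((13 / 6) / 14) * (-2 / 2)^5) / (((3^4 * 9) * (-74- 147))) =1 / 1041012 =0.00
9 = 9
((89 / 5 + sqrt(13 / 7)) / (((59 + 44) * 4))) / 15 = sqrt(91) / 43260 + 89 / 30900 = 0.00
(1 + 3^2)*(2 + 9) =110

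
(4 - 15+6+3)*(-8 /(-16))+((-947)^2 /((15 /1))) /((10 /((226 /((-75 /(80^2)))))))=-25942890977 /225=-115301737.68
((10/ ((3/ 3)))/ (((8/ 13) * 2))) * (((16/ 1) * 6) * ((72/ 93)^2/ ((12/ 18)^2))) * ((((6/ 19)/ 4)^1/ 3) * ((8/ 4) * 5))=5054400/ 18259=276.82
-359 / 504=-0.71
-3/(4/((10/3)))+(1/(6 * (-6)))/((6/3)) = -181/72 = -2.51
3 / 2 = 1.50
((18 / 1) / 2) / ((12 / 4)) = 3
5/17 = 0.29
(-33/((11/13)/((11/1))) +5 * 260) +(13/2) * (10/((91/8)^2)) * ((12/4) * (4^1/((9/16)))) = 1684961/1911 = 881.72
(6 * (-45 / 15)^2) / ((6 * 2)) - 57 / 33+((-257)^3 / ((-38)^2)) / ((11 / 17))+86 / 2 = -287841027 / 15884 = -18121.44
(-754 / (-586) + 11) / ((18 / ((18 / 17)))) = 3600 / 4981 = 0.72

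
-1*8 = -8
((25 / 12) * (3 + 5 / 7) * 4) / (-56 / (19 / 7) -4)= -475 / 378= -1.26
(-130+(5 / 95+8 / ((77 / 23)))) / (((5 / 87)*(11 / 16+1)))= -86590288 / 65835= -1315.26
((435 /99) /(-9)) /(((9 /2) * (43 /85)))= -24650 /114939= -0.21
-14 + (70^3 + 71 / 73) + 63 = 25042648 / 73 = 343049.97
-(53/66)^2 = -2809/4356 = -0.64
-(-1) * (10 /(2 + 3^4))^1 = 10 /83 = 0.12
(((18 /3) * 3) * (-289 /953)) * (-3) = 15606 /953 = 16.38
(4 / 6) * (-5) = -10 / 3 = -3.33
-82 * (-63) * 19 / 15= 6543.60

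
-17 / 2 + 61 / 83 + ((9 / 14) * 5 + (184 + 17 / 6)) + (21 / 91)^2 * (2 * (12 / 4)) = 107577097 / 589134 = 182.60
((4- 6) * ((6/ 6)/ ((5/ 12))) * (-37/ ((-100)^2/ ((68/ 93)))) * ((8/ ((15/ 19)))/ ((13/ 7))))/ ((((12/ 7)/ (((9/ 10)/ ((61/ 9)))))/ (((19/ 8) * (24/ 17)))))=35342622/ 1920546875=0.02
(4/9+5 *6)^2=75076/81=926.86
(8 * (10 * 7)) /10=56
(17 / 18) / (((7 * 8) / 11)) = 187 / 1008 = 0.19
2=2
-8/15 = -0.53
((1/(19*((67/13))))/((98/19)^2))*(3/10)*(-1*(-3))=2223/6434680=0.00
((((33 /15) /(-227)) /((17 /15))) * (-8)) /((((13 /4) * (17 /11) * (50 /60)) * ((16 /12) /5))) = 52272 /852839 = 0.06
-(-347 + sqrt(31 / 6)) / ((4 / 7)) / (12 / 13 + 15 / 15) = 31577 / 100 - 91*sqrt(186) / 600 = 313.70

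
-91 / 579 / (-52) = 7 / 2316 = 0.00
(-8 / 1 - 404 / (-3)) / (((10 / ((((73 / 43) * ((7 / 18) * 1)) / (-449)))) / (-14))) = 135926 / 521289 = 0.26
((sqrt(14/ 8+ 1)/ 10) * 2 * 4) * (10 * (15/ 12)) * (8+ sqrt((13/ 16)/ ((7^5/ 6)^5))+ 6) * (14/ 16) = 45 * sqrt(6006)/ 110730297608+ 245 * sqrt(11)/ 4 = 203.14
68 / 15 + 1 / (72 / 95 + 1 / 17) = 113917 / 19785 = 5.76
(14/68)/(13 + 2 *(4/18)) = 63/4114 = 0.02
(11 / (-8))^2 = 121 / 64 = 1.89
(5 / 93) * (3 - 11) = -40 / 93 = -0.43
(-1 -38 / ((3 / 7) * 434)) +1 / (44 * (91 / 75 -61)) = -22104127 / 18348528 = -1.20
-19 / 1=-19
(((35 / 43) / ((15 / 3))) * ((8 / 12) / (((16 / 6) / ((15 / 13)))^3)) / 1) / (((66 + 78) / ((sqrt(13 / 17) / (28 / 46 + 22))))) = 0.00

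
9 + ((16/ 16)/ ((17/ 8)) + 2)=195/ 17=11.47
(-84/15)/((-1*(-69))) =-28/345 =-0.08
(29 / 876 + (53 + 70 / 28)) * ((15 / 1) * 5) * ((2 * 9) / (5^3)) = 599.76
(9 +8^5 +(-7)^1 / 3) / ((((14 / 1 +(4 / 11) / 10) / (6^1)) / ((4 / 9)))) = 10815640 / 1737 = 6226.62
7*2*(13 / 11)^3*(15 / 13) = 26.66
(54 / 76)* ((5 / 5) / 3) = 9 / 38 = 0.24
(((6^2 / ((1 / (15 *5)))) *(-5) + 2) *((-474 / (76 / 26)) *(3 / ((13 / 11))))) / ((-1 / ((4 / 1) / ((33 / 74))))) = -946911696 / 19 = -49837457.68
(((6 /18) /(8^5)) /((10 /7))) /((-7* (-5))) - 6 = -29491199 /4915200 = -6.00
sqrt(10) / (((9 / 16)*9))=16*sqrt(10) / 81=0.62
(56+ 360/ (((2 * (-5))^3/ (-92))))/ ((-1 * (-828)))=0.11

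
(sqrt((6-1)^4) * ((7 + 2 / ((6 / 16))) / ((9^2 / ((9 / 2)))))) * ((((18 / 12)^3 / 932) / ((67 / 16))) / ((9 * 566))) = 925 / 318089736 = 0.00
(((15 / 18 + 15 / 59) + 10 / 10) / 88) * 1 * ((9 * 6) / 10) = 0.13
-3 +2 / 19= -55 / 19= -2.89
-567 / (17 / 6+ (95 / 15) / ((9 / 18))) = -1134 / 31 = -36.58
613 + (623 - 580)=656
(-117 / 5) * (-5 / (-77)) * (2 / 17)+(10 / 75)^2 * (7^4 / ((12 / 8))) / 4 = 6127868 / 883575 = 6.94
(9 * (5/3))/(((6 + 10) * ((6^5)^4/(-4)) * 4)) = -0.00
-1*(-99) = 99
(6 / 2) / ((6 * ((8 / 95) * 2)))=95 / 32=2.97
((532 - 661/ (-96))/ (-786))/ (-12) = 51733/ 905472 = 0.06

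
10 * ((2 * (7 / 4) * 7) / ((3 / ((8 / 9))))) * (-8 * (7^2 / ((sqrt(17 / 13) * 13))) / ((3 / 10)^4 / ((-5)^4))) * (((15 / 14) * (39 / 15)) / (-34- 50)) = 12250000000 * sqrt(221) / 37179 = 4898177.52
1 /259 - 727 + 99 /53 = -9953835 /13727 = -725.13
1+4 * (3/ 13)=25/ 13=1.92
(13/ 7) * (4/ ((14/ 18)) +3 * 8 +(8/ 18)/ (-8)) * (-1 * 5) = -238225/ 882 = -270.10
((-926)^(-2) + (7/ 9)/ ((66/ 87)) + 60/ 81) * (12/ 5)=449746459/ 106112655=4.24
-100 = -100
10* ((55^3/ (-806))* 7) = -5823125/ 403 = -14449.44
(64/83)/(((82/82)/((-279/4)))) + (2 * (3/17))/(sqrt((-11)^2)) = -834270/15521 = -53.75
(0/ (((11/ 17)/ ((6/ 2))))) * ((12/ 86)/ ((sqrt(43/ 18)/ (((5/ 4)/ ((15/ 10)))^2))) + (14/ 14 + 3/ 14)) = 0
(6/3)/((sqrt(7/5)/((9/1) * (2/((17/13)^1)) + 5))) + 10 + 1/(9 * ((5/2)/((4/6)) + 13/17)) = 27698/2763 + 638 * sqrt(35)/119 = 41.74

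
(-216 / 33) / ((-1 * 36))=2 / 11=0.18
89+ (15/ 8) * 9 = 847/ 8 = 105.88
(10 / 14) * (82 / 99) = 410 / 693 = 0.59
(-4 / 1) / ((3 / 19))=-76 / 3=-25.33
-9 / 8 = -1.12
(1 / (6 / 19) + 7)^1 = 61 / 6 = 10.17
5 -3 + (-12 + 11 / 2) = -9 / 2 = -4.50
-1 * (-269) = 269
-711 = -711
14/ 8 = 7/ 4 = 1.75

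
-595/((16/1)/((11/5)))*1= -1309/16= -81.81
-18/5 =-3.60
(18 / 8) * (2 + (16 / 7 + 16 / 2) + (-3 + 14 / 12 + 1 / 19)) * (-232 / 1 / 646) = -729321 / 85918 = -8.49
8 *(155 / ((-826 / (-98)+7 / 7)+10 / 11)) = 23870 / 199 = 119.95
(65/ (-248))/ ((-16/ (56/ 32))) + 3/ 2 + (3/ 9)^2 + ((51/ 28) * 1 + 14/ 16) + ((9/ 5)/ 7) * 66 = 106531357/ 4999680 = 21.31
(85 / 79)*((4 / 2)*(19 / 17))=190 / 79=2.41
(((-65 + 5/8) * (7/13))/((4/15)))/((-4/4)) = 54075/416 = 129.99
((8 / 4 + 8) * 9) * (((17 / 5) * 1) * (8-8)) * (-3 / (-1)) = 0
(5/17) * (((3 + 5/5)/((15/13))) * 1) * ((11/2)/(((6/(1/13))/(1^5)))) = 11/153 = 0.07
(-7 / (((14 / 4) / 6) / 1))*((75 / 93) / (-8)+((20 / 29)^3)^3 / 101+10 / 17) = -9039567825064470885 / 1544343717715158526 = -5.85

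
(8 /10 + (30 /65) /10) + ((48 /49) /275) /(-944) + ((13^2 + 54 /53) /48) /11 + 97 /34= 1797358381853 /446982135600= 4.02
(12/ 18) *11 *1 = 22/ 3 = 7.33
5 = 5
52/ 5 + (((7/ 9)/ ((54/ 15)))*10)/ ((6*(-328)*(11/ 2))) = 45589813/ 4383720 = 10.40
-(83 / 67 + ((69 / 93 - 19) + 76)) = -122503 / 2077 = -58.98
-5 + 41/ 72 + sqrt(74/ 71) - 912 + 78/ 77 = -914.40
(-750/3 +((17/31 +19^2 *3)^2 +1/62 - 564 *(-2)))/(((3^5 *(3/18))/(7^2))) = 110654923603/77841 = 1421550.64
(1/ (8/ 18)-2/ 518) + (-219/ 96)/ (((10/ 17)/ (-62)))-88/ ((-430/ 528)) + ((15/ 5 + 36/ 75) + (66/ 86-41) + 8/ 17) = 47629683291/ 151463200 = 314.46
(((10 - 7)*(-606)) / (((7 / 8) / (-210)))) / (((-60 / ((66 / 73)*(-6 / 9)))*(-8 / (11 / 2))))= -219978 / 73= -3013.40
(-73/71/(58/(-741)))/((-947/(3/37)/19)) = -3083301/144290602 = -0.02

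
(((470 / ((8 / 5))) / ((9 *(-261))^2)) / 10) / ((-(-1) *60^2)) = 47 / 31782533760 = 0.00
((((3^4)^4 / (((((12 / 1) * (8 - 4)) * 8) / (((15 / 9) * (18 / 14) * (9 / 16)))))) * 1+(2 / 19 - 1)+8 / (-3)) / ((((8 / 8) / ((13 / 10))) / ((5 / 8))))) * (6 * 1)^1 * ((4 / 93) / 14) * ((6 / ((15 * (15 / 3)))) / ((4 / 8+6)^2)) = 110411929157 / 28814822400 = 3.83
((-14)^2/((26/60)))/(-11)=-5880/143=-41.12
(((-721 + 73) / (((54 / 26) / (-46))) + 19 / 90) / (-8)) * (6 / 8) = -1291699 / 960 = -1345.52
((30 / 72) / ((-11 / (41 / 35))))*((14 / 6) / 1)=-41 / 396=-0.10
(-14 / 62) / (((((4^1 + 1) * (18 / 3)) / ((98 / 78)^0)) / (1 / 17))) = -7 / 15810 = -0.00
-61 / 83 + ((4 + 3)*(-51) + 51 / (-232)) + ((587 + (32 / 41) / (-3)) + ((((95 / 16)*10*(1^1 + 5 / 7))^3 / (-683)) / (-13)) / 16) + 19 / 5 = 240.01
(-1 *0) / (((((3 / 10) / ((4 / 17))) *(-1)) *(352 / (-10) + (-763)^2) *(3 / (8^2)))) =0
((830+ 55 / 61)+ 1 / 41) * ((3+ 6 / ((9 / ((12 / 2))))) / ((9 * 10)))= 7273511 / 112545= 64.63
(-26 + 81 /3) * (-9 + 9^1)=0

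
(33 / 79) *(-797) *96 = -2524896 / 79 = -31960.71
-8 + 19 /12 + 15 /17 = -1129 /204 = -5.53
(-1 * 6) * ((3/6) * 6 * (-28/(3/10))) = 1680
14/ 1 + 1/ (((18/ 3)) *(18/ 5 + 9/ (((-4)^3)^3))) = 198834334/ 14155641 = 14.05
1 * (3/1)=3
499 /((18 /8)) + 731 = 8575 /9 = 952.78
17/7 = 2.43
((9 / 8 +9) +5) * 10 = 605 / 4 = 151.25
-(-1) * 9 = 9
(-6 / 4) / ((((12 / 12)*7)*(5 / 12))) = -0.51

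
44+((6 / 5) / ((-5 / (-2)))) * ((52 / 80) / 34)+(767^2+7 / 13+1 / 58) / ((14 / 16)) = 7541189120921 / 11215750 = 672374.93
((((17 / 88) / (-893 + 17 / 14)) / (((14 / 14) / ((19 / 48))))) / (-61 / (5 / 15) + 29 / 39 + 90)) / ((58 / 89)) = 373711 / 262030785280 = 0.00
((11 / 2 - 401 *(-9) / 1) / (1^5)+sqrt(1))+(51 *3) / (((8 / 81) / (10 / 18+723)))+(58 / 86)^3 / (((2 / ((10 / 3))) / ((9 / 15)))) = 178810258187 / 159014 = 1124493.81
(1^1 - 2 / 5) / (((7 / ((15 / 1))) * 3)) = 3 / 7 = 0.43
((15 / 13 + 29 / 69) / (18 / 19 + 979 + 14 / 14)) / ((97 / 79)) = 1059706 / 810836871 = 0.00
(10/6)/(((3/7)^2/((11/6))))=2695/162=16.64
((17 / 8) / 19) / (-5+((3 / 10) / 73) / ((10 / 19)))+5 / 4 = 3400035 / 2769668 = 1.23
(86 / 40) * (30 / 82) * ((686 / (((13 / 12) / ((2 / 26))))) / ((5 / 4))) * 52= 4247712 / 2665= 1593.89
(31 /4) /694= 31 /2776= 0.01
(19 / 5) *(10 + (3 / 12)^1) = 779 / 20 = 38.95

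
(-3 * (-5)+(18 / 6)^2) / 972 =2 / 81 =0.02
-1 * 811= -811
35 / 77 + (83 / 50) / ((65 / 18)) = 16342 / 17875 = 0.91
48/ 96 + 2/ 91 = 95/ 182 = 0.52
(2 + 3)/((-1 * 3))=-5/3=-1.67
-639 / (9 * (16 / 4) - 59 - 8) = 20.61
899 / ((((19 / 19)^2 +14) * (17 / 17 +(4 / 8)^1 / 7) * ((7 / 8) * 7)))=14384 / 1575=9.13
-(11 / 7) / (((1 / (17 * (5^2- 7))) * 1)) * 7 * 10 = -33660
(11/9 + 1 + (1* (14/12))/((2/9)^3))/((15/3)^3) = 15629/18000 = 0.87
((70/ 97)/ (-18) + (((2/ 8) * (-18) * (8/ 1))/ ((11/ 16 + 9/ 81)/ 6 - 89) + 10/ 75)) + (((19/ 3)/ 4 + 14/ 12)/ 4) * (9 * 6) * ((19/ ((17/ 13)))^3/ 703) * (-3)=-236595980303046959/ 487389857478120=-485.43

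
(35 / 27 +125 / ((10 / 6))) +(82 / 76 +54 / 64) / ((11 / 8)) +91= 3807775 / 22572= 168.69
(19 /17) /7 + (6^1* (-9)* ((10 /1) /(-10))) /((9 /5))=3589 /119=30.16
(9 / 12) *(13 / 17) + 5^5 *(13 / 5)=552539 / 68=8125.57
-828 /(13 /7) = -5796 /13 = -445.85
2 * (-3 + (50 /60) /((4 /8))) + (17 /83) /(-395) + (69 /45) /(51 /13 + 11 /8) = -128860037 /54193605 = -2.38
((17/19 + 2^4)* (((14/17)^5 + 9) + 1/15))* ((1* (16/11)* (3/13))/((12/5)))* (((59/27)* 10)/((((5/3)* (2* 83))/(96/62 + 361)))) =5190264315206176/8121268251603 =639.10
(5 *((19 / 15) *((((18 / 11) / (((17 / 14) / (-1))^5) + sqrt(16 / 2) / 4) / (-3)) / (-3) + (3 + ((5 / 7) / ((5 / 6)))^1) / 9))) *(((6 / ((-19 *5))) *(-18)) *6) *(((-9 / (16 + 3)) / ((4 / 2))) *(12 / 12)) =-7644924828 / 2077250791 - 54 *sqrt(2) / 95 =-4.48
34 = 34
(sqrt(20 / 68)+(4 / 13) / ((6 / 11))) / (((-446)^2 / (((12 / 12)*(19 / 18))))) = 19*sqrt(85) / 60868296+209 / 69819516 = 0.00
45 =45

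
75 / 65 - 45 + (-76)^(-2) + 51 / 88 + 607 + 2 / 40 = 2328335917 / 4129840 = 563.78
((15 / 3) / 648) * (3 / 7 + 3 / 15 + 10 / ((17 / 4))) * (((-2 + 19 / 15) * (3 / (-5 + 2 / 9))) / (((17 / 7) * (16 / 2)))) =9757 / 17894880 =0.00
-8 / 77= -0.10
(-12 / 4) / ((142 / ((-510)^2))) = -390150 / 71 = -5495.07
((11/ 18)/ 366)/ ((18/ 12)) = 0.00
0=0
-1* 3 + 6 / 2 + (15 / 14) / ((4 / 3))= 45 / 56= 0.80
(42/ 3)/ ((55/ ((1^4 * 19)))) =266/ 55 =4.84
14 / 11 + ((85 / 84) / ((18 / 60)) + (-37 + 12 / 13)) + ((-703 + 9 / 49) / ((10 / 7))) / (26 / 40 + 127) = -541039885 / 15333318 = -35.29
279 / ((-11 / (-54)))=15066 / 11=1369.64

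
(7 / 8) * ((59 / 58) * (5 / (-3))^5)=-1290625 / 112752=-11.45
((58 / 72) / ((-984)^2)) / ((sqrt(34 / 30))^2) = 145 / 197524224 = 0.00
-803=-803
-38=-38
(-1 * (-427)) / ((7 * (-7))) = -61 / 7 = -8.71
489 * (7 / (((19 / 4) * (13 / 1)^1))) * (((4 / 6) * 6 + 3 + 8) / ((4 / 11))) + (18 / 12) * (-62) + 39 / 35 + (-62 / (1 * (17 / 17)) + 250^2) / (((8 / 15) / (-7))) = -28262372883 / 34580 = -817304.02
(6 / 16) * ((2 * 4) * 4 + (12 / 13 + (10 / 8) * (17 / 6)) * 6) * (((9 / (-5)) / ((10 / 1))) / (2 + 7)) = -9171 / 20800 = -0.44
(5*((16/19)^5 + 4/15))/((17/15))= 3.04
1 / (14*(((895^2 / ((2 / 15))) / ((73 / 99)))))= 73 / 8326654875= 0.00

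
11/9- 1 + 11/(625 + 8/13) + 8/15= 94319/121995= 0.77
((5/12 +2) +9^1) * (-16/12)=-137/9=-15.22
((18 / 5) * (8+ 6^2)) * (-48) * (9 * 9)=-3079296 / 5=-615859.20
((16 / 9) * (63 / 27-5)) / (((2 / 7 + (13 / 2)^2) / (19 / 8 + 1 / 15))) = -131264 / 482355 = -0.27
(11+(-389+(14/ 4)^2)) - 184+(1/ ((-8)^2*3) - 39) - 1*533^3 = -29072644943/ 192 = -151420025.74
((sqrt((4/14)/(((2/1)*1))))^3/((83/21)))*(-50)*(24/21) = -1200*sqrt(7)/4067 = -0.78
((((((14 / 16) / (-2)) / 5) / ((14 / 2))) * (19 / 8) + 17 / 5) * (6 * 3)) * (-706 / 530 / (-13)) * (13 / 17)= 6852789 / 1441600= 4.75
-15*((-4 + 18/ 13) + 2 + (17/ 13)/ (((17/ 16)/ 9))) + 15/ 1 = -1845/ 13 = -141.92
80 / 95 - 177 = -3347 / 19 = -176.16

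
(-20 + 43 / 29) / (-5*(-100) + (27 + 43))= -179 / 5510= -0.03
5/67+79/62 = 5603/4154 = 1.35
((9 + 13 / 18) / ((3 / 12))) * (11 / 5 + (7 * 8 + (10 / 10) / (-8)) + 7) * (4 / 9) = 91105 / 81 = 1124.75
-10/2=-5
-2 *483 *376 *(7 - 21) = 5085024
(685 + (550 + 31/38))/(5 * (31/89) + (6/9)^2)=37615761/66538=565.33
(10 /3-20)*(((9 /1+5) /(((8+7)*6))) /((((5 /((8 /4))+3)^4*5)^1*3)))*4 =-0.00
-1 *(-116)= 116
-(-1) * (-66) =-66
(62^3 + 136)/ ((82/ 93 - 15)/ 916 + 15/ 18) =20314271232/ 69677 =291549.17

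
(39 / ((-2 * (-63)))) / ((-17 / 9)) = -39 / 238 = -0.16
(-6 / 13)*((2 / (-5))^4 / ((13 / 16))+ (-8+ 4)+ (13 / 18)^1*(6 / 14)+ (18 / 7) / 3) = 136589 / 105625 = 1.29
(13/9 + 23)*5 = 1100/9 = 122.22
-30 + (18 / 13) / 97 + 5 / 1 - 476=-631743 / 1261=-500.99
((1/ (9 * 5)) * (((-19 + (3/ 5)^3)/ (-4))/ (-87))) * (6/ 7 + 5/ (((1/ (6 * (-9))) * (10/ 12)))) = 15262/ 39375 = 0.39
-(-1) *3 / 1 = 3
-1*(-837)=837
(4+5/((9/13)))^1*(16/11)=16.32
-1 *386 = -386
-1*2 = -2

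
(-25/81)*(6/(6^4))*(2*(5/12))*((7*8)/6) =-875/78732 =-0.01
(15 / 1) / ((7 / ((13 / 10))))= 39 / 14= 2.79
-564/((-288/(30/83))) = 0.71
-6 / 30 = -1 / 5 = -0.20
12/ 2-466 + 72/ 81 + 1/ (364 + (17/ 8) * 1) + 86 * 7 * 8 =114852020/ 26361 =4356.89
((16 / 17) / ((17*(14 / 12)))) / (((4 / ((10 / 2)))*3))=0.02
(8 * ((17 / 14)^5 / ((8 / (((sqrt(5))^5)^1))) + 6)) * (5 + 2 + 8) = 2933.71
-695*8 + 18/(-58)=-161249/29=-5560.31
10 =10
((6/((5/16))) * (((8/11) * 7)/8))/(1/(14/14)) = 672/55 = 12.22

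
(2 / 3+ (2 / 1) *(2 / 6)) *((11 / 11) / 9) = 0.15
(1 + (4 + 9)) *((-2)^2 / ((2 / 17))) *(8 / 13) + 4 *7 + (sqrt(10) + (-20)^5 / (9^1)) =-41562452 / 117 + sqrt(10) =-355231.47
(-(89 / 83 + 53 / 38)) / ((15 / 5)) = -7781 / 9462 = -0.82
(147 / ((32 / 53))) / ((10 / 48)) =1168.65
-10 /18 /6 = -5 /54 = -0.09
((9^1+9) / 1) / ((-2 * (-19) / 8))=72 / 19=3.79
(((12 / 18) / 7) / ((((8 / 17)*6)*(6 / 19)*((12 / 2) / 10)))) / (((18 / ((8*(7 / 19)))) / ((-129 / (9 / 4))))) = -3655 / 2187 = -1.67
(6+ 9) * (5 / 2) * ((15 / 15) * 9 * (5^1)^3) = 42187.50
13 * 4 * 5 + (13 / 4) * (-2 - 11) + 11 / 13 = 11367 / 52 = 218.60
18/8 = 9/4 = 2.25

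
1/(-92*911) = -1/83812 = -0.00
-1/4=-0.25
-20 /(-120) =1 /6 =0.17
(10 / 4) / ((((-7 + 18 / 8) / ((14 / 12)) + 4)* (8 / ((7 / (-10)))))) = 49 / 16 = 3.06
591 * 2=1182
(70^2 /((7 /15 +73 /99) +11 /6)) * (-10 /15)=-3234000 /3007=-1075.49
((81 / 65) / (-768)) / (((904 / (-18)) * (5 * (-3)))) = -81 / 37606400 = -0.00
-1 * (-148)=148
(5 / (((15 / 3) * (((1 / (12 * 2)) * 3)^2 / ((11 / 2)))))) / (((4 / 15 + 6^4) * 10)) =132 / 4861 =0.03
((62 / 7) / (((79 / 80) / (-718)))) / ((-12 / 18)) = 5341920 / 553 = 9659.89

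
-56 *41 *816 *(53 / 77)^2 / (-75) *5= 250607744 / 4235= 59175.38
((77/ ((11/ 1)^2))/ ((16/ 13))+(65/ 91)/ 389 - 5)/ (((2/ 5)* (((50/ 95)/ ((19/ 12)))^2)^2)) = -36473339529271247/ 39750746112000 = -917.55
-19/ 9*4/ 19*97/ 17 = -388/ 153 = -2.54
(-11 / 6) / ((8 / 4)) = -11 / 12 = -0.92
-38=-38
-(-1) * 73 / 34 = 73 / 34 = 2.15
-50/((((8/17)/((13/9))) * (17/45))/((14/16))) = -11375/32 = -355.47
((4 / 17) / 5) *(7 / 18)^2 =0.01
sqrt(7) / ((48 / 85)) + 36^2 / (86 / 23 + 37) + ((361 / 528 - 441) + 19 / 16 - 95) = -62128529 / 123684 + 85 * sqrt(7) / 48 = -497.63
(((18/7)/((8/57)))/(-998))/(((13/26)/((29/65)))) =-14877/908180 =-0.02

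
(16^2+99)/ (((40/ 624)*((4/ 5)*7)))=13845/ 14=988.93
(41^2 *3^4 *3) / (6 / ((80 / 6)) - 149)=-8169660 / 2971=-2749.80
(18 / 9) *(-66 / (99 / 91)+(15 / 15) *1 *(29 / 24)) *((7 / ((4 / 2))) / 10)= -9989 / 240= -41.62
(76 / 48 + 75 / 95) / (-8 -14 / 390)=-35165 / 119092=-0.30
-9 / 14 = -0.64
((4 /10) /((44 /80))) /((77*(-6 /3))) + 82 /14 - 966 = -813245 /847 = -960.15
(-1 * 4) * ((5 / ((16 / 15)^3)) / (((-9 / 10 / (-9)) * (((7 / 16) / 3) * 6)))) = -84375 / 448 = -188.34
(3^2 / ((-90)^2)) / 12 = 1 / 10800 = 0.00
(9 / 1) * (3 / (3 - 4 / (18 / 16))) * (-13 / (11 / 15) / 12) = 3159 / 44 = 71.80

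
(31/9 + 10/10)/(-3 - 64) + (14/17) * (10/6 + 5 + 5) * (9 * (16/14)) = 98.76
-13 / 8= -1.62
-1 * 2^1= -2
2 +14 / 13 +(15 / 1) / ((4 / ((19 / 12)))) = 1875 / 208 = 9.01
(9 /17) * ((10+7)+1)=162 /17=9.53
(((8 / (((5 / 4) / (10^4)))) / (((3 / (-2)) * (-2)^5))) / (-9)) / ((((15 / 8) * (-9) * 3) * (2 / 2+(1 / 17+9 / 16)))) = 1740800 / 964467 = 1.80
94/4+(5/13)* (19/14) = 2186/91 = 24.02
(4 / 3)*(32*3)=128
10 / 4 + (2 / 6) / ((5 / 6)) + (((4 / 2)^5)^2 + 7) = 10339 / 10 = 1033.90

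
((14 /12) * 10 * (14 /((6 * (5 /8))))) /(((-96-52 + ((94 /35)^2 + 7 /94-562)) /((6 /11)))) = -90277600 /2670272253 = -0.03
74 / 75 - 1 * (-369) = 27749 / 75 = 369.99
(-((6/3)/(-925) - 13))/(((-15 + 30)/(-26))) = -104234/4625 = -22.54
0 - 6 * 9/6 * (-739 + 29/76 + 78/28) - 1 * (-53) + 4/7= 6676.07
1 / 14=0.07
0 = 0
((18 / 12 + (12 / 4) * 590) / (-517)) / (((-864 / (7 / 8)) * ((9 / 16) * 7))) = 1181 / 1340064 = 0.00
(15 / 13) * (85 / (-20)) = -255 / 52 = -4.90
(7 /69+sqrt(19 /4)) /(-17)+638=637.87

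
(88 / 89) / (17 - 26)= -88 / 801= -0.11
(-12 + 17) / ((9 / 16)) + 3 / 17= 9.07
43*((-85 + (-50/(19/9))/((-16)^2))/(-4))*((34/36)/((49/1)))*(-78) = -1375.23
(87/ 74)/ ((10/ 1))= 87/ 740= 0.12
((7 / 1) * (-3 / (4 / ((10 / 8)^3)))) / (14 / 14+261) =-2625 / 67072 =-0.04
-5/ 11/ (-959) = 5/ 10549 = 0.00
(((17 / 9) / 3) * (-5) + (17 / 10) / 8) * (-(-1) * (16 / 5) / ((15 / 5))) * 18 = -12682 / 225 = -56.36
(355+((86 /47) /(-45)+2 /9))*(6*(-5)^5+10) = -938510444 /141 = -6656102.44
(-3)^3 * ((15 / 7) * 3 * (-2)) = 2430 / 7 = 347.14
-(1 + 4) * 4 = -20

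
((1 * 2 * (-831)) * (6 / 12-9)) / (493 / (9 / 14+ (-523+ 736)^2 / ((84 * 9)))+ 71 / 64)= 4606532160 / 3012113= 1529.34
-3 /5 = -0.60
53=53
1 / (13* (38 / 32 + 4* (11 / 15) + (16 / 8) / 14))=1680 / 93119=0.02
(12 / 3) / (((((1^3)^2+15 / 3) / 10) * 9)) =20 / 27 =0.74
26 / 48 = 13 / 24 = 0.54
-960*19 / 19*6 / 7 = -5760 / 7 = -822.86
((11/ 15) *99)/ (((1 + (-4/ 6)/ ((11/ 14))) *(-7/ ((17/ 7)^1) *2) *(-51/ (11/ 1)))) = 43923/ 2450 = 17.93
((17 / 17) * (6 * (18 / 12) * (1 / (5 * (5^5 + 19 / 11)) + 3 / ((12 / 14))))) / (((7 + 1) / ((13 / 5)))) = 35211501 / 3439400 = 10.24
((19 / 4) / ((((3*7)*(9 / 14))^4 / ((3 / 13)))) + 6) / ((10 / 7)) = 48361397 / 11514555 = 4.20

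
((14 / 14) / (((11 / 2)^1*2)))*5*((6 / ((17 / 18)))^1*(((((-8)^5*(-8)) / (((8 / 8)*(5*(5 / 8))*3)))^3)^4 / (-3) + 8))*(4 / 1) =-115792089237316195423570985008687907853269984665640551875738406761819379639936 / 131632840633392333984375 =-879659579479912165270274400000000000000000000000000000.00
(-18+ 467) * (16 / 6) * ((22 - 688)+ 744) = 93392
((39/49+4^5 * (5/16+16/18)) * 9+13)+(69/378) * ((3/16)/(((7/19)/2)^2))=91318991/8232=11093.17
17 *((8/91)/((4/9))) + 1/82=25183/7462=3.37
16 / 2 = 8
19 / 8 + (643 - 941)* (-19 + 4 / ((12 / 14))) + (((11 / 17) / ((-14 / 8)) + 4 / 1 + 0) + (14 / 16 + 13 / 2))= 6118571 / 1428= 4284.71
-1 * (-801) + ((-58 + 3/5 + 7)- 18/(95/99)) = 13905/19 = 731.84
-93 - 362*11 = -4075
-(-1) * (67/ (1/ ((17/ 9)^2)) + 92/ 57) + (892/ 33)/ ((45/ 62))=23523283/ 84645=277.91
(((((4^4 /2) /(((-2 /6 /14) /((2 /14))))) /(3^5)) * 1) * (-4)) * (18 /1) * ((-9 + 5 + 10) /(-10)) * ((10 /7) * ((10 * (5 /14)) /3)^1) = -102400 /441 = -232.20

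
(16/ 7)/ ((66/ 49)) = 56/ 33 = 1.70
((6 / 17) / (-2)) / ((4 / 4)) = -3 / 17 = -0.18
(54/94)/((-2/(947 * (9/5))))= -230121/470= -489.62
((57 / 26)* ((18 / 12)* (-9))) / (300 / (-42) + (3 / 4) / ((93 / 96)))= 333963 / 71864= 4.65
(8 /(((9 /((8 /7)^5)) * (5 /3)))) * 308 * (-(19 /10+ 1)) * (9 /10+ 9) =-2759589888 /300125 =-9194.80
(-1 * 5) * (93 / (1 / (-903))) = 419895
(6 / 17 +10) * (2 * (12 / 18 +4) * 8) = 39424 / 51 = 773.02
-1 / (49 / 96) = -96 / 49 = -1.96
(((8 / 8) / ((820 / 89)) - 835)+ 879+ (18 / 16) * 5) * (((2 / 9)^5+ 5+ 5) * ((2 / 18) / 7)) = 24082372943 / 3050471340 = 7.89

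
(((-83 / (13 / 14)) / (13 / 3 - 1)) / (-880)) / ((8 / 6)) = 5229 / 228800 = 0.02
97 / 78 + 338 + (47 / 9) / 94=39698 / 117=339.30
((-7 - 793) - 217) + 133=-884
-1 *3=-3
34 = 34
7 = 7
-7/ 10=-0.70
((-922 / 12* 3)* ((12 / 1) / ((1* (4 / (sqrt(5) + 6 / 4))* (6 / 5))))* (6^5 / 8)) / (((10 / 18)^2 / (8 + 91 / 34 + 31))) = -12857663871* sqrt(5) / 170 - 38572991613 / 340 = -282571213.26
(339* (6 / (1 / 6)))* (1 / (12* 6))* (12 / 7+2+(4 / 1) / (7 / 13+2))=69043 / 77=896.66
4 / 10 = 2 / 5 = 0.40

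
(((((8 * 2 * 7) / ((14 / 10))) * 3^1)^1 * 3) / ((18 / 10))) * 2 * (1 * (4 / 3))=3200 / 3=1066.67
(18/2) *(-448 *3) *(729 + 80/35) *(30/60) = -4422816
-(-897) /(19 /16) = 14352 /19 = 755.37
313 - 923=-610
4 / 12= 1 / 3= 0.33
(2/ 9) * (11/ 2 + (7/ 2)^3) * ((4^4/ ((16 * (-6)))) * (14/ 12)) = -301/ 9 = -33.44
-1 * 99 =-99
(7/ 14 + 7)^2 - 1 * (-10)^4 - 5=-39795/ 4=-9948.75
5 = 5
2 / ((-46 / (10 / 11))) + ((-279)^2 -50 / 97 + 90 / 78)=24834038808 / 319033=77841.60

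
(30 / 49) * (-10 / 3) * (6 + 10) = -1600 / 49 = -32.65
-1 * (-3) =3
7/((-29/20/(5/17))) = -700/493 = -1.42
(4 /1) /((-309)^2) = 4 /95481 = 0.00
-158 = -158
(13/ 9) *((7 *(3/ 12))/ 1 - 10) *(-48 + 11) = 5291/ 12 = 440.92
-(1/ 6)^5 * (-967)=967/ 7776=0.12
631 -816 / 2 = 223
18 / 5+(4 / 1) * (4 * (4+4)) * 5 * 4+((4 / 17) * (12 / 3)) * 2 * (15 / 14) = 1526542 / 595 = 2565.62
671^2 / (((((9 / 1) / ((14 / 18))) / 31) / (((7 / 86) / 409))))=683916079 / 2849094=240.05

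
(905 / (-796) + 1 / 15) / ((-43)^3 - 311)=12779 / 953026920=0.00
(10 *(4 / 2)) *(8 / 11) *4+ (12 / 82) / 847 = 2020486 / 34727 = 58.18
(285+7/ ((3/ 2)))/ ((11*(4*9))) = 79/ 108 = 0.73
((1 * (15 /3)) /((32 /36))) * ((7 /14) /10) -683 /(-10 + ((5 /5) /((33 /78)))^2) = 1324691 /8544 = 155.04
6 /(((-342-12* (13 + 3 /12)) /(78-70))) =-16 /167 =-0.10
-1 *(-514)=514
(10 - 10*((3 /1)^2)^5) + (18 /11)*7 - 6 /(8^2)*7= -207845159 /352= -590469.20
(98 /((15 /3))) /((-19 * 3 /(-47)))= 4606 /285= 16.16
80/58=40/29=1.38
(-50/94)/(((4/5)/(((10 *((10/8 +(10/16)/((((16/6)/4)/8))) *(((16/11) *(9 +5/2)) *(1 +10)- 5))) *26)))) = -50903125/188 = -270761.30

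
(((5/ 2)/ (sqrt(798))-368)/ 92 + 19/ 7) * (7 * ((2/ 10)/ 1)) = -9/ 5 + sqrt(798)/ 20976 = -1.80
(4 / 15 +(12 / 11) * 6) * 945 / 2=35406 / 11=3218.73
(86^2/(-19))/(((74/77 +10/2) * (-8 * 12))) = 142373/209304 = 0.68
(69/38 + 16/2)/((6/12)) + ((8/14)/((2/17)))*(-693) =-63581/19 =-3346.37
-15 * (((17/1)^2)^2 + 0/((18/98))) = -1252815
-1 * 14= -14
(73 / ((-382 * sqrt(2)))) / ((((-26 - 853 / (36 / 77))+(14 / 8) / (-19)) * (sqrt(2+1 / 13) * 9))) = 1387 * sqrt(78) / 2175886134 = 0.00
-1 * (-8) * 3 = 24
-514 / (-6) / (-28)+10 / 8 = -38 / 21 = -1.81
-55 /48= -1.15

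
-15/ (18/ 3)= -5/ 2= -2.50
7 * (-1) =-7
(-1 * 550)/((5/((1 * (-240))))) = 26400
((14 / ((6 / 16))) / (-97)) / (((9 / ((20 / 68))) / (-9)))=560 / 4947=0.11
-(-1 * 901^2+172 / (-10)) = 4059091 / 5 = 811818.20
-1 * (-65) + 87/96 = 2109/32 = 65.91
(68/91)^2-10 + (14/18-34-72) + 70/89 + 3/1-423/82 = -63113368615/543912642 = -116.04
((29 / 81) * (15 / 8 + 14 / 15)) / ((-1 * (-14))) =9773 / 136080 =0.07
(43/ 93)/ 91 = 0.01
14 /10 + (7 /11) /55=854 /605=1.41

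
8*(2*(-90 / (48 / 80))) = -2400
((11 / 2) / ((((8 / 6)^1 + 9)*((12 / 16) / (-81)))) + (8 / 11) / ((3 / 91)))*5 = -181190 / 1023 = -177.12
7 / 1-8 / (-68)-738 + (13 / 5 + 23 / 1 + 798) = 7881 / 85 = 92.72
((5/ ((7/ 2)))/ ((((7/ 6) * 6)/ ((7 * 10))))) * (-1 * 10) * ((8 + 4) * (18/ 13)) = -216000/ 91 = -2373.63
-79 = -79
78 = 78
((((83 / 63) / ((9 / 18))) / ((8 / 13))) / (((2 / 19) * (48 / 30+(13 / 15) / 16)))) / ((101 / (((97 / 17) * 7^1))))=19885970 / 2044947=9.72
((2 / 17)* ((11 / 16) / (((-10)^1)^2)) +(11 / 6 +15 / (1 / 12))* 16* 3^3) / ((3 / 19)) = 20297837009 / 40800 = 497496.01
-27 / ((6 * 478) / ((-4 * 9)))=81 / 239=0.34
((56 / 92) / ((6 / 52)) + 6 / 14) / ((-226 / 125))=-344375 / 109158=-3.15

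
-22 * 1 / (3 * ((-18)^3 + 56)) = 11 / 8664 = 0.00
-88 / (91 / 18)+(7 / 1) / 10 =-16.71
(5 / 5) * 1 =1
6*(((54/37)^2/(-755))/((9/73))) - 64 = -66291992/1033595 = -64.14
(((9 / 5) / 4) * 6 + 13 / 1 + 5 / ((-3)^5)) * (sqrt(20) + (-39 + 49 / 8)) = -10020563 / 19440 + 38101 * sqrt(5) / 1215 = -445.34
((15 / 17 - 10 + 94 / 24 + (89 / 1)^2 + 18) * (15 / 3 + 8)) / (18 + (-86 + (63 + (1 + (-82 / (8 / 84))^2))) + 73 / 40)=16184950 / 116330031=0.14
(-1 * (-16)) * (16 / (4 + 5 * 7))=6.56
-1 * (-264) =264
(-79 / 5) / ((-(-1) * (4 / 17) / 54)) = -36261 / 10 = -3626.10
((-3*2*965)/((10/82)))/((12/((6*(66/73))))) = -1566774/73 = -21462.66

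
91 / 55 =1.65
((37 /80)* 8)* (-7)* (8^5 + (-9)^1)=-8484581 /10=-848458.10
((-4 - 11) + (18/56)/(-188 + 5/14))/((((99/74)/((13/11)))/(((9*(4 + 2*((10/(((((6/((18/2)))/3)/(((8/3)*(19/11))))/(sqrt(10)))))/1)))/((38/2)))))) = -245915280*sqrt(10)/94501 - 4098588/163229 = -8254.15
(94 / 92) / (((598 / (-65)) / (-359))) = 84365 / 2116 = 39.87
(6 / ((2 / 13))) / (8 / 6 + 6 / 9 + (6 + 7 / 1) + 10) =39 / 25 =1.56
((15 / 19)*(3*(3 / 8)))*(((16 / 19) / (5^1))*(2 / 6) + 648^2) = 134631738 / 361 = 372941.10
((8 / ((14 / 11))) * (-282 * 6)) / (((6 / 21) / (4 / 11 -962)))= 35795952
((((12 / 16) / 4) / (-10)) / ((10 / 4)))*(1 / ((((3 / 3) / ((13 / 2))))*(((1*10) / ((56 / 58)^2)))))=-0.00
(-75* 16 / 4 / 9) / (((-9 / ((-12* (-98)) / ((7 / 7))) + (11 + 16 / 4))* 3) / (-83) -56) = 3253600 / 5518941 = 0.59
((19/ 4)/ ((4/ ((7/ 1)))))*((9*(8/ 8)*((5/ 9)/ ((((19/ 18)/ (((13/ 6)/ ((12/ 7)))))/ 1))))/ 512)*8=3185/ 4096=0.78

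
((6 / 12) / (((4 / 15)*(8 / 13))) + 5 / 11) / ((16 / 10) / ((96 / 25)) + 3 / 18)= 7395 / 1232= 6.00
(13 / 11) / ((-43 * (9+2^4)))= -13 / 11825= -0.00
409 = 409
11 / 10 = 1.10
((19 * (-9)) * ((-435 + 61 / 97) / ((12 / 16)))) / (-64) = -1200819 / 776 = -1547.45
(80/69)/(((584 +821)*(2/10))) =80/19389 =0.00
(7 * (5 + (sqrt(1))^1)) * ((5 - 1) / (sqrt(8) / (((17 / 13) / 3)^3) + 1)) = -579301656 / 4017973217 + 13988843856 * sqrt(2) / 4017973217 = 4.78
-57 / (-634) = 57 / 634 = 0.09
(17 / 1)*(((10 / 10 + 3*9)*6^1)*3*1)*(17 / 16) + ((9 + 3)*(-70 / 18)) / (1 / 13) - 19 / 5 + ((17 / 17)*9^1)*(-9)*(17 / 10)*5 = 117068 / 15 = 7804.53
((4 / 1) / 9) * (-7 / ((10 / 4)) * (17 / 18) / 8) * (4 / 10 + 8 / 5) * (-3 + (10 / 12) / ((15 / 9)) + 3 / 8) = 2023 / 3240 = 0.62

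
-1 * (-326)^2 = -106276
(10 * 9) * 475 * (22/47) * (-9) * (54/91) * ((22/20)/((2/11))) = -2765352150/4277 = -646563.51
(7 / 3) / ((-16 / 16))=-7 / 3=-2.33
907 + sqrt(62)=914.87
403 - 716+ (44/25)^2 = -193689/625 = -309.90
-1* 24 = -24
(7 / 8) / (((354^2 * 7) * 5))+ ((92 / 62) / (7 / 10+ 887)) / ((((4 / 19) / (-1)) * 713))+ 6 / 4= 1.50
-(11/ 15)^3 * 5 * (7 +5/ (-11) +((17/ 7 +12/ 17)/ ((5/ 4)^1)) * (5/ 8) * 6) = -842039/ 26775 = -31.45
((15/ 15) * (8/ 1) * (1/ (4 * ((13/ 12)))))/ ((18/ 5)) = 20/ 39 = 0.51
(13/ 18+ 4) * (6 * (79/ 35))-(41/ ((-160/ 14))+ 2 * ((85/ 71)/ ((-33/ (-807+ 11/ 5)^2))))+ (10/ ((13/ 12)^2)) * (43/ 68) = 35485581823451/ 753921168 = 47068.03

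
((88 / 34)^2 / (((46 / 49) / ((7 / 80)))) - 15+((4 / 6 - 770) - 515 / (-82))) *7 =-22246375781 / 4087905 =-5442.00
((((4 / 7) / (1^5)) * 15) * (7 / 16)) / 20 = 3 / 16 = 0.19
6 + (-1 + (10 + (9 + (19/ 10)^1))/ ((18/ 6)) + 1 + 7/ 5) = 431/ 30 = 14.37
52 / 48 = 13 / 12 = 1.08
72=72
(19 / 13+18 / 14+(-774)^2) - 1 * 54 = 54511252 / 91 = 599024.75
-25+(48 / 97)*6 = -2137 / 97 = -22.03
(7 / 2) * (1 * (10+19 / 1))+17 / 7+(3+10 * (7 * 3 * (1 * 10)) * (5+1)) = 177897 / 14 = 12706.93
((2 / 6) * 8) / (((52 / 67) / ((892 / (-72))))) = -14941 / 351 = -42.57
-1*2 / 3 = -2 / 3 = -0.67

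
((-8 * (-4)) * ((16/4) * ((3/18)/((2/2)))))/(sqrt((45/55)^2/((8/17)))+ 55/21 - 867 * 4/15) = -52041848320/557599283543 - 46569600 * sqrt(34)/557599283543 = -0.09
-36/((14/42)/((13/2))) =-702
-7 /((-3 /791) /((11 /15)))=60907 /45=1353.49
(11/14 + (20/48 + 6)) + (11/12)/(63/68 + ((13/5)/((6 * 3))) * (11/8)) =9273935/1156764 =8.02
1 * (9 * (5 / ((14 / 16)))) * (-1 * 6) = -2160 / 7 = -308.57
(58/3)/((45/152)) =8816/135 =65.30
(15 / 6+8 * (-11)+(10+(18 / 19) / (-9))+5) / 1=-2683 / 38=-70.61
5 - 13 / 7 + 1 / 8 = 3.27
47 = 47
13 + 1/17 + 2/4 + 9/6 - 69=-917/17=-53.94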